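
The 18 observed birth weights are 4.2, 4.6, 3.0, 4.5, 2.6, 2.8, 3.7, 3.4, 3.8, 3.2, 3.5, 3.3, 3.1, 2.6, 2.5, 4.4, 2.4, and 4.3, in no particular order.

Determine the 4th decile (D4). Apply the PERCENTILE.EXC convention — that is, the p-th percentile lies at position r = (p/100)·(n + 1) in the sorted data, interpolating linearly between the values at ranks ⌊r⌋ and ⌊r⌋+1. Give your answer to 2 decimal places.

Sorted: 2.4, 2.5, 2.6, 2.6, 2.8, 3.0, 3.1, 3.2, 3.3, 3.4, 3.5, 3.7, 3.8, 4.2, 4.3, 4.4, 4.5, 4.6.
n = 18.
r = (40/100)·(18 + 1) = 7.6.
Rank 7 is 3.1 and rank 8 is 3.2.
Interpolate: 3.1 + 0.6·(3.2 − 3.1) = 3.1 + 0.6·0.1 = 3.16.

3.16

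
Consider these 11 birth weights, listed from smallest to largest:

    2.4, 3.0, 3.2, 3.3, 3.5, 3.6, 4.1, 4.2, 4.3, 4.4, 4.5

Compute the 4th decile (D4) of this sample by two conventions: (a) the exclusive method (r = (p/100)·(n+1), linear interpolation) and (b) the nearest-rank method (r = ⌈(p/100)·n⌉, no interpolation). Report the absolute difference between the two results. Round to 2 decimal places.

0.04

n = 11.
(a) r = 4.8; between ranks 4 (3.3) and 5 (3.5): 3.46.
(b) the nearest-rank method: rank 5 → 3.5.
|3.46 − 3.5| = 0.04.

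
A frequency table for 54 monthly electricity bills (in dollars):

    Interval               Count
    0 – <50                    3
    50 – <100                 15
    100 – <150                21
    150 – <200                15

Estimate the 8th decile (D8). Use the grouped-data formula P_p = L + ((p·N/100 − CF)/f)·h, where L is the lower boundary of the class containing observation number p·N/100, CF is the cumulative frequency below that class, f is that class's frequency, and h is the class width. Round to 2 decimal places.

164.00

N = 54; target position k = 80/100 · 54 = 43.2.
Cumulative frequencies: 3, 18, 39, 54.
Observation 43.2 falls in the class 150 – <200.
L = 150, CF = 39, f = 15, h = 50.
P80 = 150 + ((43.2 − 39)/15)·50 = 150 + 14 = 164.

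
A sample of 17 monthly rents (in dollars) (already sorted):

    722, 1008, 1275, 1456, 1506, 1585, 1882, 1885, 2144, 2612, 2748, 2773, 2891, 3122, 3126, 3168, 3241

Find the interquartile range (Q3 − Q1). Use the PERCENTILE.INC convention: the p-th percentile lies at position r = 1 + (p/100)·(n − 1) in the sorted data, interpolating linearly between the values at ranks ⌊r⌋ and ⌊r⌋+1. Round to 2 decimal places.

n = 17.
P25: r = 5 (integer) → 1506.
P75: r = 13 (integer) → 2891.
Difference: 2891 − 1506 = 1385.

1385.00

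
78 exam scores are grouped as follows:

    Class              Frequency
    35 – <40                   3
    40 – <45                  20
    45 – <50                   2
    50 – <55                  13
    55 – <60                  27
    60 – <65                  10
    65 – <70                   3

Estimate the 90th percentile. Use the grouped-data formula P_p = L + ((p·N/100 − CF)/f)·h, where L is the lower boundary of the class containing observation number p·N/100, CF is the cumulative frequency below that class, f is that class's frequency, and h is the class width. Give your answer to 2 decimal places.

62.60

N = 78; target position k = 90/100 · 78 = 70.2.
Cumulative frequencies: 3, 23, 25, 38, 65, 75, 78.
Observation 70.2 falls in the class 60 – <65.
L = 60, CF = 65, f = 10, h = 5.
P90 = 60 + ((70.2 − 65)/10)·5 = 60 + 2.6 = 62.6.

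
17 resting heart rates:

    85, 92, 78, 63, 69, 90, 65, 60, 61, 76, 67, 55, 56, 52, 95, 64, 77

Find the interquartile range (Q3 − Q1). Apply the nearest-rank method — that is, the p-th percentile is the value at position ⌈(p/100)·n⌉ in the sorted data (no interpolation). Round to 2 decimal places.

17.00

Sorted: 52, 55, 56, 60, 61, 63, 64, 65, 67, 69, 76, 77, 78, 85, 90, 92, 95.
n = 17.
P25: rank ⌈25/100·17⌉ = 5 → 61.
P75: rank ⌈75/100·17⌉ = 13 → 78.
Difference: 78 − 61 = 17.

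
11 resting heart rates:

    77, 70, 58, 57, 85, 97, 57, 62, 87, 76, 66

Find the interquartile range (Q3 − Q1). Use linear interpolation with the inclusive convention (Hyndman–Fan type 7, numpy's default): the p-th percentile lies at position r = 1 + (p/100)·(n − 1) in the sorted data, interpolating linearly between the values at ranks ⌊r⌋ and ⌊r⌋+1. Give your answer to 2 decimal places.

21.00

Sorted: 57, 57, 58, 62, 66, 70, 76, 77, 85, 87, 97.
n = 11.
P25: r = 3.5; ranks 3–4 are 58, 62; interpolating gives 60.
P75: r = 8.5; ranks 8–9 are 77, 85; interpolating gives 81.
Difference: 81 − 60 = 21.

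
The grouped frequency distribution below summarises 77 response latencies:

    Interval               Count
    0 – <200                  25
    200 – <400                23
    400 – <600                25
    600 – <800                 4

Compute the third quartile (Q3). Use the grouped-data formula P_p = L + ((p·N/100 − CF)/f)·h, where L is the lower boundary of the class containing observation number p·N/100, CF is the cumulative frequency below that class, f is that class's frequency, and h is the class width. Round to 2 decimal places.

478.00

N = 77; target position k = 75/100 · 77 = 57.75.
Cumulative frequencies: 25, 48, 73, 77.
Observation 57.75 falls in the class 400 – <600.
L = 400, CF = 48, f = 25, h = 200.
P75 = 400 + ((57.75 − 48)/25)·200 = 400 + 78 = 478.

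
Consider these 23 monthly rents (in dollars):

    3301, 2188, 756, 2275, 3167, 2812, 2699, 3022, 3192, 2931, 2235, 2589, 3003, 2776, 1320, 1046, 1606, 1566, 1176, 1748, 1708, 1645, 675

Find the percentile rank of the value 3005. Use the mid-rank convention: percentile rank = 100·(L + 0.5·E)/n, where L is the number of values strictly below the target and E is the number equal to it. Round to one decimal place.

Sorted: 675, 756, 1046, 1176, 1320, 1566, 1606, 1645, 1708, 1748, 2188, 2235, 2275, 2589, 2699, 2776, 2812, 2931, 3003, 3022, 3167, 3192, 3301.
Count below 3005: L = 19; count equal: E = 0; n = 23.
Percentile rank = 100·(19 + 0.5·0)/23 = 100·19/23 = 82.61.

82.6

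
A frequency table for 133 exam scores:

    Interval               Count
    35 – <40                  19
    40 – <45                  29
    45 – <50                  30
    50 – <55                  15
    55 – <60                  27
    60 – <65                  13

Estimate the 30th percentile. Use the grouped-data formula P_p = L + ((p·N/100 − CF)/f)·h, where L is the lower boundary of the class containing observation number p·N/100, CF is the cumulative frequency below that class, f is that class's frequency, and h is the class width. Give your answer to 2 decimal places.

N = 133; target position k = 30/100 · 133 = 39.9.
Cumulative frequencies: 19, 48, 78, 93, 120, 133.
Observation 39.9 falls in the class 40 – <45.
L = 40, CF = 19, f = 29, h = 5.
P30 = 40 + ((39.9 − 19)/29)·5 = 40 + 3.60345 = 43.6034.

43.60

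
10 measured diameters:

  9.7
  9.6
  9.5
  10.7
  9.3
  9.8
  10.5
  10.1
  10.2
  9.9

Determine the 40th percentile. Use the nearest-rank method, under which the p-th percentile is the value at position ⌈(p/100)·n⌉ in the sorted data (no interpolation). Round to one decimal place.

9.7

Sorted: 9.3, 9.5, 9.6, 9.7, 9.8, 9.9, 10.1, 10.2, 10.5, 10.7.
n = 10.
Position = ⌈40/100 · 10⌉ = ⌈4⌉ = 4.
The value at rank 4 is 9.7.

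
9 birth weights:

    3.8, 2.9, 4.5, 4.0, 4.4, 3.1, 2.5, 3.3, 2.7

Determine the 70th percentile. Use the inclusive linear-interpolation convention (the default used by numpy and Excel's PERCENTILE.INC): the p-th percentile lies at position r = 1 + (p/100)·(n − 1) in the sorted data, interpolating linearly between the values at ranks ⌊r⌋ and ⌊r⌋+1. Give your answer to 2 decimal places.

Sorted: 2.5, 2.7, 2.9, 3.1, 3.3, 3.8, 4.0, 4.4, 4.5.
n = 9.
r = 1 + (70/100)·(9 − 1) = 1 + 5.6 = 6.6.
Rank 6 is 3.8 and rank 7 is 4.0.
Interpolate: 3.8 + 0.6·(4.0 − 3.8) = 3.8 + 0.6·0.2 = 3.92.

3.92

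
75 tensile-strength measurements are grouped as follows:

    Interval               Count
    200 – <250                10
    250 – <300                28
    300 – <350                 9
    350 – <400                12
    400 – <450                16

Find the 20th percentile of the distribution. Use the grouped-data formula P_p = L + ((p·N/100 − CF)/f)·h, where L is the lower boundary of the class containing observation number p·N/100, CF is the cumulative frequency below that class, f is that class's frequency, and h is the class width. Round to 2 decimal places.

N = 75; target position k = 20/100 · 75 = 15.
Cumulative frequencies: 10, 38, 47, 59, 75.
Observation 15 falls in the class 250 – <300.
L = 250, CF = 10, f = 28, h = 50.
P20 = 250 + ((15 − 10)/28)·50 = 250 + 8.92857 = 258.929.

258.93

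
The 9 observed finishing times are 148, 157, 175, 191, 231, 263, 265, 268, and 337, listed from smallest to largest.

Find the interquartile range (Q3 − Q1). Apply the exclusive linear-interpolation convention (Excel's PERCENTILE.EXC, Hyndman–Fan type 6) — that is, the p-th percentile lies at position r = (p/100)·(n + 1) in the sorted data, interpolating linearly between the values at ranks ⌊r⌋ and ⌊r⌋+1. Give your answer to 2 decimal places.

100.50

n = 9.
P25: r = 2.5; ranks 2–3 are 157, 175; interpolating gives 166.
P75: r = 7.5; ranks 7–8 are 265, 268; interpolating gives 266.5.
Difference: 266.5 − 166 = 100.5.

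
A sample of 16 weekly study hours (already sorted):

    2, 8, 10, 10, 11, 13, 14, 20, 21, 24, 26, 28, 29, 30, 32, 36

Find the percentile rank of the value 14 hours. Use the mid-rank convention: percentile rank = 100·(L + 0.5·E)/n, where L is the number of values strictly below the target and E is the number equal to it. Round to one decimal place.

Count below 14: L = 6; count equal: E = 1; n = 16.
Percentile rank = 100·(6 + 0.5·1)/16 = 100·6.5/16 = 40.62.

40.6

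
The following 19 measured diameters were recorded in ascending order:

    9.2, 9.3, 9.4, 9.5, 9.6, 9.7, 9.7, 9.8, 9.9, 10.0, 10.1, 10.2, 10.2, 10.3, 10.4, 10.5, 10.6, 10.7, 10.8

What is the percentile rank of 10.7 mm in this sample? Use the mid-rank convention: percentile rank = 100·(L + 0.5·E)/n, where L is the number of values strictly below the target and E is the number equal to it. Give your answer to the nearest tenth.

Count below 10.7: L = 17; count equal: E = 1; n = 19.
Percentile rank = 100·(17 + 0.5·1)/19 = 100·17.5/19 = 92.11.

92.1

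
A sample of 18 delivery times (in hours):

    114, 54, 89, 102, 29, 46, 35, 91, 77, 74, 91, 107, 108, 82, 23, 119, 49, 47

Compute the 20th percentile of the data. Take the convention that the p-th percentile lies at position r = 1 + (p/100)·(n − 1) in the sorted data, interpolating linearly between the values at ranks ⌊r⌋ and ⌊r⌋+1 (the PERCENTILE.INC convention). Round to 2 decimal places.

Sorted: 23, 29, 35, 46, 47, 49, 54, 74, 77, 82, 89, 91, 91, 102, 107, 108, 114, 119.
n = 18.
r = 1 + (20/100)·(18 − 1) = 1 + 3.4 = 4.4.
Rank 4 is 46 and rank 5 is 47.
Interpolate: 46 + 0.4·(47 − 46) = 46 + 0.4·1 = 46.4.

46.40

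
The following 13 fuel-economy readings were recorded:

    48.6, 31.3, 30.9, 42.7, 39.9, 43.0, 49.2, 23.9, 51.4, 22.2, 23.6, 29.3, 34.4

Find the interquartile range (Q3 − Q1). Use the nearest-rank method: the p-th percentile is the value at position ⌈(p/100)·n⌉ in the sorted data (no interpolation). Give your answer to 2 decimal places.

Sorted: 22.2, 23.6, 23.9, 29.3, 30.9, 31.3, 34.4, 39.9, 42.7, 43.0, 48.6, 49.2, 51.4.
n = 13.
P25: rank ⌈25/100·13⌉ = 4 → 29.3.
P75: rank ⌈75/100·13⌉ = 10 → 43.
Difference: 43 − 29.3 = 13.7.

13.70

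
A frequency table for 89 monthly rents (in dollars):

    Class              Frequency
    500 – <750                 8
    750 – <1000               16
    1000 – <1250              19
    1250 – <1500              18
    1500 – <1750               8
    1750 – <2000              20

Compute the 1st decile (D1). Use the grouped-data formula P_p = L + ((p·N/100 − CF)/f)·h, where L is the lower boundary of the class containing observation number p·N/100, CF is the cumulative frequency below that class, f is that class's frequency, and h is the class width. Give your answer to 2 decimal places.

764.06

N = 89; target position k = 10/100 · 89 = 8.9.
Cumulative frequencies: 8, 24, 43, 61, 69, 89.
Observation 8.9 falls in the class 750 – <1000.
L = 750, CF = 8, f = 16, h = 250.
P10 = 750 + ((8.9 − 8)/16)·250 = 750 + 14.0625 = 764.062.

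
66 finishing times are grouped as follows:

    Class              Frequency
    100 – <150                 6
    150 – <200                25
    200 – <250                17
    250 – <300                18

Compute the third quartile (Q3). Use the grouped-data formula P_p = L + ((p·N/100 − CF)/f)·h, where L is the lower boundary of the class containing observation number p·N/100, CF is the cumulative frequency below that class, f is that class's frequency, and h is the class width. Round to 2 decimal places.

254.17

N = 66; target position k = 75/100 · 66 = 49.5.
Cumulative frequencies: 6, 31, 48, 66.
Observation 49.5 falls in the class 250 – <300.
L = 250, CF = 48, f = 18, h = 50.
P75 = 250 + ((49.5 − 48)/18)·50 = 250 + 4.16667 = 254.167.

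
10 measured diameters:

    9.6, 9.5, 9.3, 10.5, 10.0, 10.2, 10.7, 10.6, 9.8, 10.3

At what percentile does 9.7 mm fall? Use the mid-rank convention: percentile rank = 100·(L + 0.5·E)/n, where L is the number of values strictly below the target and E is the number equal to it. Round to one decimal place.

30.0

Sorted: 9.3, 9.5, 9.6, 9.8, 10.0, 10.2, 10.3, 10.5, 10.6, 10.7.
Count below 9.7: L = 3; count equal: E = 0; n = 10.
Percentile rank = 100·(3 + 0.5·0)/10 = 100·3/10 = 30.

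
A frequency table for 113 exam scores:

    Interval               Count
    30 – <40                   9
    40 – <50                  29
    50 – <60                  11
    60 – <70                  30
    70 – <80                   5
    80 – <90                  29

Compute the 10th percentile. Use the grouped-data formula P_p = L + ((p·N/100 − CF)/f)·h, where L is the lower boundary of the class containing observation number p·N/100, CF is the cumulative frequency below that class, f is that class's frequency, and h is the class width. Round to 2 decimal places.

N = 113; target position k = 10/100 · 113 = 11.3.
Cumulative frequencies: 9, 38, 49, 79, 84, 113.
Observation 11.3 falls in the class 40 – <50.
L = 40, CF = 9, f = 29, h = 10.
P10 = 40 + ((11.3 − 9)/29)·10 = 40 + 0.793103 = 40.7931.

40.79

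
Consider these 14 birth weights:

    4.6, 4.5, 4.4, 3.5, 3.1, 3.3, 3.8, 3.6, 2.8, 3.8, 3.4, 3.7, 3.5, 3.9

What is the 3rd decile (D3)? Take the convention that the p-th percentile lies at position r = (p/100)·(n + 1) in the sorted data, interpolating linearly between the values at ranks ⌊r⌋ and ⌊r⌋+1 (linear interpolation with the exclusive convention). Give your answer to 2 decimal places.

Sorted: 2.8, 3.1, 3.3, 3.4, 3.5, 3.5, 3.6, 3.7, 3.8, 3.8, 3.9, 4.4, 4.5, 4.6.
n = 14.
r = (30/100)·(14 + 1) = 4.5.
Rank 4 is 3.4 and rank 5 is 3.5.
Interpolate: 3.4 + 0.5·(3.5 − 3.4) = 3.4 + 0.5·0.1 = 3.45.

3.45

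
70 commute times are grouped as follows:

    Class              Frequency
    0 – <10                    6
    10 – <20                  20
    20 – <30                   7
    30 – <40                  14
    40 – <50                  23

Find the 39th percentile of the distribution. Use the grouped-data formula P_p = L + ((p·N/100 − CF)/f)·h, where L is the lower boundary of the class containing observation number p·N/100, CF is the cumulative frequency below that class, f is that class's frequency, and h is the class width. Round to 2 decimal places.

N = 70; target position k = 39/100 · 70 = 27.3.
Cumulative frequencies: 6, 26, 33, 47, 70.
Observation 27.3 falls in the class 20 – <30.
L = 20, CF = 26, f = 7, h = 10.
P39 = 20 + ((27.3 − 26)/7)·10 = 20 + 1.85714 = 21.8571.

21.86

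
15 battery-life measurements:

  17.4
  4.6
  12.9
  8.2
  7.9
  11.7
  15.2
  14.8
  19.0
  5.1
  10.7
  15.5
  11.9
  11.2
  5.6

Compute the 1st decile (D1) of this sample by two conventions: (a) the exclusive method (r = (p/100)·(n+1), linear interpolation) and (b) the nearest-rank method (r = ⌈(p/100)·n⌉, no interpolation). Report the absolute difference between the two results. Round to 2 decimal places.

Sorted: 4.6, 5.1, 5.6, 7.9, 8.2, 10.7, 11.2, 11.7, 11.9, 12.9, 14.8, 15.2, 15.5, 17.4, 19.0.
n = 15.
(a) r = 1.6; between ranks 1 (4.6) and 2 (5.1): 4.9.
(b) the nearest-rank method: rank 2 → 5.1.
|4.9 − 5.1| = 0.2.

0.20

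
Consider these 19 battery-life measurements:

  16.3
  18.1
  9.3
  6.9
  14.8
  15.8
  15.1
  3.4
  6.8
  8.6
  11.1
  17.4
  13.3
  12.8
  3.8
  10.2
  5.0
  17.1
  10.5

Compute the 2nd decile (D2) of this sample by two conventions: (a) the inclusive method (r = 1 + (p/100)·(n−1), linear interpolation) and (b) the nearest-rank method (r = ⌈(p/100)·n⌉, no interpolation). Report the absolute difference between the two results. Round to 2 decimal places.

Sorted: 3.4, 3.8, 5.0, 6.8, 6.9, 8.6, 9.3, 10.2, 10.5, 11.1, 12.8, 13.3, 14.8, 15.1, 15.8, 16.3, 17.1, 17.4, 18.1.
n = 19.
(a) r = 4.6; between ranks 4 (6.8) and 5 (6.9): 6.86.
(b) the nearest-rank method: rank 4 → 6.8.
|6.86 − 6.8| = 0.06.

0.06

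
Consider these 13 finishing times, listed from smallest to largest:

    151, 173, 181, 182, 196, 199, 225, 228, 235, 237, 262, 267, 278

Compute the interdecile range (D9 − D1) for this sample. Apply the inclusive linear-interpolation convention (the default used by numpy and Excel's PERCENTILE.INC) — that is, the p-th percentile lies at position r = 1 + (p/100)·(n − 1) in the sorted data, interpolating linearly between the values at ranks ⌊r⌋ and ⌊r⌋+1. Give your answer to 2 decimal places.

91.40

n = 13.
P10: r = 2.2; ranks 2–3 are 173, 181; interpolating gives 174.6.
P90: r = 11.8; ranks 11–12 are 262, 267; interpolating gives 266.
Difference: 266 − 174.6 = 91.4.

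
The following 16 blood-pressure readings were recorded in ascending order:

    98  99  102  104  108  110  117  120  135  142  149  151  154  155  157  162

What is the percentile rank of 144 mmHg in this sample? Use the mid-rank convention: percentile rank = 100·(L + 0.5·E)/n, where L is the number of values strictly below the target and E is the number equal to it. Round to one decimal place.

62.5

Count below 144: L = 10; count equal: E = 0; n = 16.
Percentile rank = 100·(10 + 0.5·0)/16 = 100·10/16 = 62.5.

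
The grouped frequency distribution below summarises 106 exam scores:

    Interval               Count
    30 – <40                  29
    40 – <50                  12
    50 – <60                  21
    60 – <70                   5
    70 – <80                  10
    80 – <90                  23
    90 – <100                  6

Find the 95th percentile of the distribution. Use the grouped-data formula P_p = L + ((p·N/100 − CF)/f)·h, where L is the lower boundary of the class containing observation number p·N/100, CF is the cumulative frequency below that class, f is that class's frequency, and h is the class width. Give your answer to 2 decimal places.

N = 106; target position k = 95/100 · 106 = 100.7.
Cumulative frequencies: 29, 41, 62, 67, 77, 100, 106.
Observation 100.7 falls in the class 90 – <100.
L = 90, CF = 100, f = 6, h = 10.
P95 = 90 + ((100.7 − 100)/6)·10 = 90 + 1.16667 = 91.1667.

91.17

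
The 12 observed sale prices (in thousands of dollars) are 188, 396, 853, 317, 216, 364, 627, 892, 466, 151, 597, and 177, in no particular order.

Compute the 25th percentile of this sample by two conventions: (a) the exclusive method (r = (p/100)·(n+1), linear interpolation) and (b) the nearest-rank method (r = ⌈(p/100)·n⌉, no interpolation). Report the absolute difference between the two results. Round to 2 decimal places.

Sorted: 151, 177, 188, 216, 317, 364, 396, 466, 597, 627, 853, 892.
n = 12.
(a) r = 3.25; between ranks 3 (188) and 4 (216): 195.
(b) the nearest-rank method: rank 3 → 188.
|195 − 188| = 7.

7.00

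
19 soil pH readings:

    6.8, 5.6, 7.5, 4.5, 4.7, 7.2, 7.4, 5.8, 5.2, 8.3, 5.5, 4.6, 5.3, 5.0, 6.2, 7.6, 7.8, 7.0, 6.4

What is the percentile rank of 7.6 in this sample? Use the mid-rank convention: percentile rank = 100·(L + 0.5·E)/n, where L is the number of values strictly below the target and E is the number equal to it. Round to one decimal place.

86.8

Sorted: 4.5, 4.6, 4.7, 5.0, 5.2, 5.3, 5.5, 5.6, 5.8, 6.2, 6.4, 6.8, 7.0, 7.2, 7.4, 7.5, 7.6, 7.8, 8.3.
Count below 7.6: L = 16; count equal: E = 1; n = 19.
Percentile rank = 100·(16 + 0.5·1)/19 = 100·16.5/19 = 86.84.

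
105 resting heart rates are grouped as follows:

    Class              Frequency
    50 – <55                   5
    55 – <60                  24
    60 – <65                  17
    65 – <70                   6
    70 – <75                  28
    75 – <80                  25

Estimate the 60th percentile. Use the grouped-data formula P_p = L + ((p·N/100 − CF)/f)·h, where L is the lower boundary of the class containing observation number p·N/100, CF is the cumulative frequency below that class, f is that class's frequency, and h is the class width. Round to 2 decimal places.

71.96

N = 105; target position k = 60/100 · 105 = 63.
Cumulative frequencies: 5, 29, 46, 52, 80, 105.
Observation 63 falls in the class 70 – <75.
L = 70, CF = 52, f = 28, h = 5.
P60 = 70 + ((63 − 52)/28)·5 = 70 + 1.96429 = 71.9643.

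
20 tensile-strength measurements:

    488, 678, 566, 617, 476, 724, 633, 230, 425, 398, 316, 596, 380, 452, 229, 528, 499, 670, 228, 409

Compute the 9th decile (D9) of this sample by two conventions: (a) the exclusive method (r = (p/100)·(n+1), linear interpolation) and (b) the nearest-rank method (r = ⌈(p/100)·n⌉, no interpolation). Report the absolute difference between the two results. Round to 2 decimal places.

7.20

Sorted: 228, 229, 230, 316, 380, 398, 409, 425, 452, 476, 488, 499, 528, 566, 596, 617, 633, 670, 678, 724.
n = 20.
(a) r = 18.9; between ranks 18 (670) and 19 (678): 677.2.
(b) the nearest-rank method: rank 18 → 670.
|677.2 − 670| = 7.2.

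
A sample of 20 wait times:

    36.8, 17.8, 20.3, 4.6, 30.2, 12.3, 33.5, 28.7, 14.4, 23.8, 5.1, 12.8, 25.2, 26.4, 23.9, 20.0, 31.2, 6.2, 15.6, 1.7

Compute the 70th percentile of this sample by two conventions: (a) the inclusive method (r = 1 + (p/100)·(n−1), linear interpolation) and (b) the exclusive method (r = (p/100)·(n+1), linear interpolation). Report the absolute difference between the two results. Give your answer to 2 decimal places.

0.48

Sorted: 1.7, 4.6, 5.1, 6.2, 12.3, 12.8, 14.4, 15.6, 17.8, 20.0, 20.3, 23.8, 23.9, 25.2, 26.4, 28.7, 30.2, 31.2, 33.5, 36.8.
n = 20.
(a) r = 14.3; between ranks 14 (25.2) and 15 (26.4): 25.56.
(b) r = 14.7; between ranks 14 (25.2) and 15 (26.4): 26.04.
|25.56 − 26.04| = 0.48.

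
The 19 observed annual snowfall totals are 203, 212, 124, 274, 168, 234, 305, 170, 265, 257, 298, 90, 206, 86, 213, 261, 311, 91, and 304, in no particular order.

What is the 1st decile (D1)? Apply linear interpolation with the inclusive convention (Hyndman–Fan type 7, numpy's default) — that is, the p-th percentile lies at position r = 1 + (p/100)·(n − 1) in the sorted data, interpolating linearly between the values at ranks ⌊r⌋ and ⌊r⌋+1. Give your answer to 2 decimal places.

90.80

Sorted: 86, 90, 91, 124, 168, 170, 203, 206, 212, 213, 234, 257, 261, 265, 274, 298, 304, 305, 311.
n = 19.
r = 1 + (10/100)·(19 − 1) = 1 + 1.8 = 2.8.
Rank 2 is 90 and rank 3 is 91.
Interpolate: 90 + 0.8·(91 − 90) = 90 + 0.8·1 = 90.8.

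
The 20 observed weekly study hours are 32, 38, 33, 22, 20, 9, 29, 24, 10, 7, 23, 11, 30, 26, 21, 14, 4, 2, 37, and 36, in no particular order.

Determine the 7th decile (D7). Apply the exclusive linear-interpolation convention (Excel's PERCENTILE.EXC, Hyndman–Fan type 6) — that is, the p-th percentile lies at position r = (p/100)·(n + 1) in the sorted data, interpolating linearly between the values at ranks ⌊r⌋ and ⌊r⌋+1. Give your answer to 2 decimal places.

29.70

Sorted: 2, 4, 7, 9, 10, 11, 14, 20, 21, 22, 23, 24, 26, 29, 30, 32, 33, 36, 37, 38.
n = 20.
r = (70/100)·(20 + 1) = 14.7.
Rank 14 is 29 and rank 15 is 30.
Interpolate: 29 + 0.7·(30 − 29) = 29 + 0.7·1 = 29.7.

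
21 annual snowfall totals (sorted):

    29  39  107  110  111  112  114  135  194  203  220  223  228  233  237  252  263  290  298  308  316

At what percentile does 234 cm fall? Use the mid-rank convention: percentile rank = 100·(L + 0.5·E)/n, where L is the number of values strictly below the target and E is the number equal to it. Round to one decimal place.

66.7

Count below 234: L = 14; count equal: E = 0; n = 21.
Percentile rank = 100·(14 + 0.5·0)/21 = 100·14/21 = 66.67.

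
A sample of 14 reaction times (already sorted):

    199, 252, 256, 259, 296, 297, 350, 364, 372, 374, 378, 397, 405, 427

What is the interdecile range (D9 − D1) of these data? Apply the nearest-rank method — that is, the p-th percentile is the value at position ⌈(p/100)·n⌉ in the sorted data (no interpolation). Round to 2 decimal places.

153.00

n = 14.
P10: rank ⌈10/100·14⌉ = 2 → 252.
P90: rank ⌈90/100·14⌉ = 13 → 405.
Difference: 405 − 252 = 153.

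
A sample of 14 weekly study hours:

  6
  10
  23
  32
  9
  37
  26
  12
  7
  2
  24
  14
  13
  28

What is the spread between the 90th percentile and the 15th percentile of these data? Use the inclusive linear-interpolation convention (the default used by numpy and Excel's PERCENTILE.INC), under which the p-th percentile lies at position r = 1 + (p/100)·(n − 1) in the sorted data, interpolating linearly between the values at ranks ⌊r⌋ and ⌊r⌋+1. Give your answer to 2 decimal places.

Sorted: 2, 6, 7, 9, 10, 12, 13, 14, 23, 24, 26, 28, 32, 37.
n = 14.
P15: r = 2.95; ranks 2–3 are 6, 7; interpolating gives 6.95.
P90: r = 12.7; ranks 12–13 are 28, 32; interpolating gives 30.8.
Difference: 30.8 − 6.95 = 23.85.

23.85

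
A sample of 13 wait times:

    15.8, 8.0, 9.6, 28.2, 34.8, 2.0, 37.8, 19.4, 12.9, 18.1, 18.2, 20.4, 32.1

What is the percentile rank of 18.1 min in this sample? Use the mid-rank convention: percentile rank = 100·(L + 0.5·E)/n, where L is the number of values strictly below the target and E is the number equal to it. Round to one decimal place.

42.3

Sorted: 2.0, 8.0, 9.6, 12.9, 15.8, 18.1, 18.2, 19.4, 20.4, 28.2, 32.1, 34.8, 37.8.
Count below 18.1: L = 5; count equal: E = 1; n = 13.
Percentile rank = 100·(5 + 0.5·1)/13 = 100·5.5/13 = 42.31.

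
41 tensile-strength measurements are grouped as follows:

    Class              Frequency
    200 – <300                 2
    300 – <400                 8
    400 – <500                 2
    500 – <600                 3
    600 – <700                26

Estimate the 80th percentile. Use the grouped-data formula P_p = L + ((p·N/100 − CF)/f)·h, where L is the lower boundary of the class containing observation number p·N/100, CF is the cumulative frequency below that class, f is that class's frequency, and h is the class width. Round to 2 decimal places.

N = 41; target position k = 80/100 · 41 = 32.8.
Cumulative frequencies: 2, 10, 12, 15, 41.
Observation 32.8 falls in the class 600 – <700.
L = 600, CF = 15, f = 26, h = 100.
P80 = 600 + ((32.8 − 15)/26)·100 = 600 + 68.4615 = 668.462.

668.46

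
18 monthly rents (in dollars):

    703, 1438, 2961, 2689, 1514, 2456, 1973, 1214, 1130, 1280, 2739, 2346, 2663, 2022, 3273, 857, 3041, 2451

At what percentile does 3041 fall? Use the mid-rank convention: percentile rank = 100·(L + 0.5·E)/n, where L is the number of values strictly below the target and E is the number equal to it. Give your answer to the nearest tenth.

Sorted: 703, 857, 1130, 1214, 1280, 1438, 1514, 1973, 2022, 2346, 2451, 2456, 2663, 2689, 2739, 2961, 3041, 3273.
Count below 3041: L = 16; count equal: E = 1; n = 18.
Percentile rank = 100·(16 + 0.5·1)/18 = 100·16.5/18 = 91.67.

91.7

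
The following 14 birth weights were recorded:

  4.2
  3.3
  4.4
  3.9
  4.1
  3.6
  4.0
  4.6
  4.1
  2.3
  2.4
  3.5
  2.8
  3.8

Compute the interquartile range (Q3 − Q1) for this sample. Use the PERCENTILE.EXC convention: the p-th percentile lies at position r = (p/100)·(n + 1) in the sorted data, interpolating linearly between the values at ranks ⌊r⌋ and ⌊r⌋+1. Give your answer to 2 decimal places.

0.95

Sorted: 2.3, 2.4, 2.8, 3.3, 3.5, 3.6, 3.8, 3.9, 4.0, 4.1, 4.1, 4.2, 4.4, 4.6.
n = 14.
P25: r = 3.75; ranks 3–4 are 2.8, 3.3; interpolating gives 3.175.
P75: r = 11.25; ranks 11–12 are 4.1, 4.2; interpolating gives 4.125.
Difference: 4.125 − 3.175 = 0.95.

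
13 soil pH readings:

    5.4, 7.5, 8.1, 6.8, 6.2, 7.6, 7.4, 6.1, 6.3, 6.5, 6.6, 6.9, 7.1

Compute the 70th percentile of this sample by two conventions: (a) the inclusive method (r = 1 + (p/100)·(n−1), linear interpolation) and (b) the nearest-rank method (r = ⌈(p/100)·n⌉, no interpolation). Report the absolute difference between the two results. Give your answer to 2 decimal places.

Sorted: 5.4, 6.1, 6.2, 6.3, 6.5, 6.6, 6.8, 6.9, 7.1, 7.4, 7.5, 7.6, 8.1.
n = 13.
(a) r = 9.4; between ranks 9 (7.1) and 10 (7.4): 7.22.
(b) the nearest-rank method: rank 10 → 7.4.
|7.22 − 7.4| = 0.18.

0.18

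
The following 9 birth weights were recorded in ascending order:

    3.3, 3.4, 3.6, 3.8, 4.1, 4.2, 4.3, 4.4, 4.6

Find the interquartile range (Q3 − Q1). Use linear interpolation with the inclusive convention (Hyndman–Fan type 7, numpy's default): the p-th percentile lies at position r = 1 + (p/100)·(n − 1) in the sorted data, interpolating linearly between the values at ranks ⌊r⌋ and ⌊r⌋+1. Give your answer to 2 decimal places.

0.70

n = 9.
P25: r = 3 (integer) → 3.6.
P75: r = 7 (integer) → 4.3.
Difference: 4.3 − 3.6 = 0.7.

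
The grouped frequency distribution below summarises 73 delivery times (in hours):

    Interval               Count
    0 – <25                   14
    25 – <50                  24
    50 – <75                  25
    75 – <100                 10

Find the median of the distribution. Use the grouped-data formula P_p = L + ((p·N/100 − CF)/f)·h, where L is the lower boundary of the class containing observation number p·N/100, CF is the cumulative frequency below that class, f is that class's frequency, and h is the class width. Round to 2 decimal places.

N = 73; target position k = 50/100 · 73 = 36.5.
Cumulative frequencies: 14, 38, 63, 73.
Observation 36.5 falls in the class 25 – <50.
L = 25, CF = 14, f = 24, h = 25.
P50 = 25 + ((36.5 − 14)/24)·25 = 25 + 23.4375 = 48.4375.

48.44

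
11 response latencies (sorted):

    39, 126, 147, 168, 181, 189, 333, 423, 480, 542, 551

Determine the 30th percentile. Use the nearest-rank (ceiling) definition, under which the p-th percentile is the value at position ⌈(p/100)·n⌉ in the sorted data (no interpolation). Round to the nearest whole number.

n = 11.
Position = ⌈30/100 · 11⌉ = ⌈3.3⌉ = 4.
The value at rank 4 is 168.

168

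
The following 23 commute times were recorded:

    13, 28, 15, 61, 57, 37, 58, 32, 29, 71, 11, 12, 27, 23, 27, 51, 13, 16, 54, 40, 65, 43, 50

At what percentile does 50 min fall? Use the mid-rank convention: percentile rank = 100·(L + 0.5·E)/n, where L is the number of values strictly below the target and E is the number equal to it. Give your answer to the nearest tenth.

Sorted: 11, 12, 13, 13, 15, 16, 23, 27, 27, 28, 29, 32, 37, 40, 43, 50, 51, 54, 57, 58, 61, 65, 71.
Count below 50: L = 15; count equal: E = 1; n = 23.
Percentile rank = 100·(15 + 0.5·1)/23 = 100·15.5/23 = 67.39.

67.4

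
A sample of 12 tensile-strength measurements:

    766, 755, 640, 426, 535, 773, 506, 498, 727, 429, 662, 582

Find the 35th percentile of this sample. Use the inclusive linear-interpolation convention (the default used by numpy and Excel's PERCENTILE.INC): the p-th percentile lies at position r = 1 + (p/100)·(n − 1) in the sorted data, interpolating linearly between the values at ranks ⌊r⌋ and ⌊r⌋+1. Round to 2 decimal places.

530.65

Sorted: 426, 429, 498, 506, 535, 582, 640, 662, 727, 755, 766, 773.
n = 12.
r = 1 + (35/100)·(12 − 1) = 1 + 3.85 = 4.85.
Rank 4 is 506 and rank 5 is 535.
Interpolate: 506 + 0.85·(535 − 506) = 506 + 0.85·29 = 530.65.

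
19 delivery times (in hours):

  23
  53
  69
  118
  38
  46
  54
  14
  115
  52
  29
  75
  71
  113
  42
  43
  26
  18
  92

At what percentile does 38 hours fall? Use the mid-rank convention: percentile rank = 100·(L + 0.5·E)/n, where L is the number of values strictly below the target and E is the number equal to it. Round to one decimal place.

Sorted: 14, 18, 23, 26, 29, 38, 42, 43, 46, 52, 53, 54, 69, 71, 75, 92, 113, 115, 118.
Count below 38: L = 5; count equal: E = 1; n = 19.
Percentile rank = 100·(5 + 0.5·1)/19 = 100·5.5/19 = 28.95.

28.9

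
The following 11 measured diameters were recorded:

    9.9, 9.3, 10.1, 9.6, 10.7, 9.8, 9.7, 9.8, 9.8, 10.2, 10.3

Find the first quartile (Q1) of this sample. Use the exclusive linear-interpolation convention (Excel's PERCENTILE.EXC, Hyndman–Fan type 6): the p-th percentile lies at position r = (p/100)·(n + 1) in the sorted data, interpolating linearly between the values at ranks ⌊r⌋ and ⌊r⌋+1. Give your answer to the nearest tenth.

9.7

Sorted: 9.3, 9.6, 9.7, 9.8, 9.8, 9.8, 9.9, 10.1, 10.2, 10.3, 10.7.
n = 11.
r = (25/100)·(11 + 1) = 3.
r is an integer, so P25 is the value at rank 3: 9.7.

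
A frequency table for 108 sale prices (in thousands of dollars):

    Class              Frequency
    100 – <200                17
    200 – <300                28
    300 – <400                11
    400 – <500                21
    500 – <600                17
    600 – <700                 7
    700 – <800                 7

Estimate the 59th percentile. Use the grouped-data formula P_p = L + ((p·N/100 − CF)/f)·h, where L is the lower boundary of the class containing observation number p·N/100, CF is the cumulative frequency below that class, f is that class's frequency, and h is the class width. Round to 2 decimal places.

436.76

N = 108; target position k = 59/100 · 108 = 63.72.
Cumulative frequencies: 17, 45, 56, 77, 94, 101, 108.
Observation 63.72 falls in the class 400 – <500.
L = 400, CF = 56, f = 21, h = 100.
P59 = 400 + ((63.72 − 56)/21)·100 = 400 + 36.7619 = 436.762.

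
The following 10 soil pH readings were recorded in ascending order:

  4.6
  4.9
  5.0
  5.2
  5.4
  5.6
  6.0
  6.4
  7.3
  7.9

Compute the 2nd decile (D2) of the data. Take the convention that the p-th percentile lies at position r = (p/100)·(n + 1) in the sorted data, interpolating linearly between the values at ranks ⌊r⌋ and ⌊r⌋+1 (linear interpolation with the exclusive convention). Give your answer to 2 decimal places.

4.92

n = 10.
r = (20/100)·(10 + 1) = 2.2.
Rank 2 is 4.9 and rank 3 is 5.0.
Interpolate: 4.9 + 0.2·(5.0 − 4.9) = 4.9 + 0.2·0.1 = 4.92.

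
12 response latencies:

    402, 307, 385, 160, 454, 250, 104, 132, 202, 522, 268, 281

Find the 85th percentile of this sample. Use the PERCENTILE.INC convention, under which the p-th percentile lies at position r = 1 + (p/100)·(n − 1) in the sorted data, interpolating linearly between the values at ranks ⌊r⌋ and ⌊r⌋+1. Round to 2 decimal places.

Sorted: 104, 132, 160, 202, 250, 268, 281, 307, 385, 402, 454, 522.
n = 12.
r = 1 + (85/100)·(12 − 1) = 1 + 9.35 = 10.35.
Rank 10 is 402 and rank 11 is 454.
Interpolate: 402 + 0.35·(454 − 402) = 402 + 0.35·52 = 420.2.

420.20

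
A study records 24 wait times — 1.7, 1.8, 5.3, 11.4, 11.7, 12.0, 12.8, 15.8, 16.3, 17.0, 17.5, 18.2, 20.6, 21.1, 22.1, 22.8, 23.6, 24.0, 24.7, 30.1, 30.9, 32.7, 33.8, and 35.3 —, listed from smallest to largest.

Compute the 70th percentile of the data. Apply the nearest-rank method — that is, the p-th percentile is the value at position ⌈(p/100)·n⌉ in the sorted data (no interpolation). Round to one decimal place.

23.6

n = 24.
Position = ⌈70/100 · 24⌉ = ⌈16.8⌉ = 17.
The value at rank 17 is 23.6.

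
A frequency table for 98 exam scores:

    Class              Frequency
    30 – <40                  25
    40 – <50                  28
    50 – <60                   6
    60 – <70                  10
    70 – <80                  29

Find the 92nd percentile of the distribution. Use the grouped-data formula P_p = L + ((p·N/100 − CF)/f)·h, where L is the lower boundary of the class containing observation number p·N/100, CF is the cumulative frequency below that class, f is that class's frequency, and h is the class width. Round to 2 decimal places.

N = 98; target position k = 92/100 · 98 = 90.16.
Cumulative frequencies: 25, 53, 59, 69, 98.
Observation 90.16 falls in the class 70 – <80.
L = 70, CF = 69, f = 29, h = 10.
P92 = 70 + ((90.16 − 69)/29)·10 = 70 + 7.29655 = 77.2966.

77.30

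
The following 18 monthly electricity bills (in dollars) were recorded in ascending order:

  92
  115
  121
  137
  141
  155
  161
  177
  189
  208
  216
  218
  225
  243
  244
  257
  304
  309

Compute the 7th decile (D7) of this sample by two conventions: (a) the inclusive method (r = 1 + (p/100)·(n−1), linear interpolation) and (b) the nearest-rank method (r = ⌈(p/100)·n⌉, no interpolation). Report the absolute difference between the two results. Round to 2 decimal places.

0.70

n = 18.
(a) r = 12.9; between ranks 12 (218) and 13 (225): 224.3.
(b) the nearest-rank method: rank 13 → 225.
|224.3 − 225| = 0.7.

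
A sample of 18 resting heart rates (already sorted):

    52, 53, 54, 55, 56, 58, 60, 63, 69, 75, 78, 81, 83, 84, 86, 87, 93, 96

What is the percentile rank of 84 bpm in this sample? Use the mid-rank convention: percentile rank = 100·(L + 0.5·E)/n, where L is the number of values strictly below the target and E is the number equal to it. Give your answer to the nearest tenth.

75.0

Count below 84: L = 13; count equal: E = 1; n = 18.
Percentile rank = 100·(13 + 0.5·1)/18 = 100·13.5/18 = 75.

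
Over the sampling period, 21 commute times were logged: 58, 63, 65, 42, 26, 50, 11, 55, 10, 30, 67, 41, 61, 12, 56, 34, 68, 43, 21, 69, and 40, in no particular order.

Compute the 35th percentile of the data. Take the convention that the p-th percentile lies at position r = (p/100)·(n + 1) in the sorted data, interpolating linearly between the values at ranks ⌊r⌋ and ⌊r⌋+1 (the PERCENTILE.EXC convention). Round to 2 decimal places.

Sorted: 10, 11, 12, 21, 26, 30, 34, 40, 41, 42, 43, 50, 55, 56, 58, 61, 63, 65, 67, 68, 69.
n = 21.
r = (35/100)·(21 + 1) = 7.7.
Rank 7 is 34 and rank 8 is 40.
Interpolate: 34 + 0.7·(40 − 34) = 34 + 0.7·6 = 38.2.

38.20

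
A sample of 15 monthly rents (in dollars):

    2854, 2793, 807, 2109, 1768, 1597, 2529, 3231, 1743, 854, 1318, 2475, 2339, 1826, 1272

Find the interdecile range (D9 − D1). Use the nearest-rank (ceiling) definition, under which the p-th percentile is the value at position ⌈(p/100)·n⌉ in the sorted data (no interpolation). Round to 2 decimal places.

2000.00

Sorted: 807, 854, 1272, 1318, 1597, 1743, 1768, 1826, 2109, 2339, 2475, 2529, 2793, 2854, 3231.
n = 15.
P10: rank ⌈10/100·15⌉ = 2 → 854.
P90: rank ⌈90/100·15⌉ = 14 → 2854.
Difference: 2854 − 854 = 2000.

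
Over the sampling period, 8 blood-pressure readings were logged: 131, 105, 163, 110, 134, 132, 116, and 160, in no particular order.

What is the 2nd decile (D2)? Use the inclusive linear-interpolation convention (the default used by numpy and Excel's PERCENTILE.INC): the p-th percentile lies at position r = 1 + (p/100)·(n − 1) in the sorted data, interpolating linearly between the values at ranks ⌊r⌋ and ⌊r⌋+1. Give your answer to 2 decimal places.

Sorted: 105, 110, 116, 131, 132, 134, 160, 163.
n = 8.
r = 1 + (20/100)·(8 − 1) = 1 + 1.4 = 2.4.
Rank 2 is 110 and rank 3 is 116.
Interpolate: 110 + 0.4·(116 − 110) = 110 + 0.4·6 = 112.4.

112.40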